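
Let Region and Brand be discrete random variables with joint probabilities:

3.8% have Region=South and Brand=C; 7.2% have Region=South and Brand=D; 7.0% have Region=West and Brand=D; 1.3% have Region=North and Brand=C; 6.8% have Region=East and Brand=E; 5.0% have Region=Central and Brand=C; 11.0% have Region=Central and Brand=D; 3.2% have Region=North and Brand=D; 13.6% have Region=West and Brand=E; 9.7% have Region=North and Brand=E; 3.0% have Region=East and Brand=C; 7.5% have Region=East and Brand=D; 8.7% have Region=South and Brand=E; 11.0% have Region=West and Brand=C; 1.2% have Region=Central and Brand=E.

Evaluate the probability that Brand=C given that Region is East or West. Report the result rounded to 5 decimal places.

0.28630

P(Region=East) = 0.030 + 0.075 + 0.068 = 0.173.
P(Region=West) = 0.110 + 0.070 + 0.136 = 0.316.
P(Region ∈ {East, West}) = 0.173 + 0.316 = 0.489; P(Brand=C, Region ∈ {East, West}) = 0.030 + 0.110 = 0.140.
P(Brand=C | Region ∈ {East, West}) = 0.140/0.489 = 0.28630.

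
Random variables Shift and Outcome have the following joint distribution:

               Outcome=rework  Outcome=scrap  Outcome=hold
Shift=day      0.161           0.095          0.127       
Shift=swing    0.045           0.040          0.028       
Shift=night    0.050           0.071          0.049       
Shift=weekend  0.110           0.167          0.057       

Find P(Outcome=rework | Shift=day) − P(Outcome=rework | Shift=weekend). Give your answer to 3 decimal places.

0.091

P(Shift=day) = 0.161 + 0.095 + 0.127 = 0.383; P(Outcome=rework | Shift=day) = 0.161/0.383 = 0.4204.
P(Shift=weekend) = 0.110 + 0.167 + 0.057 = 0.334; P(Outcome=rework | Shift=weekend) = 0.110/0.334 = 0.3293.
Difference = 0.091.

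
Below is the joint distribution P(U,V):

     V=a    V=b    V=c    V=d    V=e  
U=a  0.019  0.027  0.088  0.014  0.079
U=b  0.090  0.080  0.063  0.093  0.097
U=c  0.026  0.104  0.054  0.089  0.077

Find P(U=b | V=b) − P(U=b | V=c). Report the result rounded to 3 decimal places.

0.072

P(V=b) = 0.027 + 0.080 + 0.104 = 0.211; P(U=b | V=b) = 0.080/0.211 = 0.3791.
P(V=c) = 0.088 + 0.063 + 0.054 = 0.205; P(U=b | V=c) = 0.063/0.205 = 0.3073.
Difference = 0.072.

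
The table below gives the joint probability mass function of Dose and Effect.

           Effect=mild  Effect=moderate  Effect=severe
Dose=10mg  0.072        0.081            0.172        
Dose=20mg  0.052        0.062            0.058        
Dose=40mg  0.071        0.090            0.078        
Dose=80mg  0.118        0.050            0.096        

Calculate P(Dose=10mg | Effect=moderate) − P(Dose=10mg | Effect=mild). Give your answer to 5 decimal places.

P(Effect=moderate) = 0.081 + 0.062 + 0.090 + 0.050 = 0.283; P(Dose=10mg | Effect=moderate) = 0.081/0.283 = 0.286219.
P(Effect=mild) = 0.072 + 0.052 + 0.071 + 0.118 = 0.313; P(Dose=10mg | Effect=mild) = 0.072/0.313 = 0.230032.
Difference = 0.05619.

0.05619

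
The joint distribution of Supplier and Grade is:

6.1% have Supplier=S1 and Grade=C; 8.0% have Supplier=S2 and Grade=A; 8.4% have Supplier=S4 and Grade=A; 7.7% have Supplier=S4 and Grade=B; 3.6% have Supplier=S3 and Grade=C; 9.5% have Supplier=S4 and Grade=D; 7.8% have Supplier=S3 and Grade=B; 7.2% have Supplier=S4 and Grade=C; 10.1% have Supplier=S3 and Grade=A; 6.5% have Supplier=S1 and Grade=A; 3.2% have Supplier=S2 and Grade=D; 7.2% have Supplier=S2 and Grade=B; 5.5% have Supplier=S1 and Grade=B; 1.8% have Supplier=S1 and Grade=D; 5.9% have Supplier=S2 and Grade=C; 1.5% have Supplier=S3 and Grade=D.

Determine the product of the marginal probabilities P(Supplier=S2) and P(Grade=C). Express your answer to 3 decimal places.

0.055

P(Supplier=S2) = 0.080 + 0.072 + 0.059 + 0.032 = 0.243.
P(Grade=C) = 0.061 + 0.059 + 0.036 + 0.072 = 0.228.
Product: 0.243 × 0.228 = 0.055.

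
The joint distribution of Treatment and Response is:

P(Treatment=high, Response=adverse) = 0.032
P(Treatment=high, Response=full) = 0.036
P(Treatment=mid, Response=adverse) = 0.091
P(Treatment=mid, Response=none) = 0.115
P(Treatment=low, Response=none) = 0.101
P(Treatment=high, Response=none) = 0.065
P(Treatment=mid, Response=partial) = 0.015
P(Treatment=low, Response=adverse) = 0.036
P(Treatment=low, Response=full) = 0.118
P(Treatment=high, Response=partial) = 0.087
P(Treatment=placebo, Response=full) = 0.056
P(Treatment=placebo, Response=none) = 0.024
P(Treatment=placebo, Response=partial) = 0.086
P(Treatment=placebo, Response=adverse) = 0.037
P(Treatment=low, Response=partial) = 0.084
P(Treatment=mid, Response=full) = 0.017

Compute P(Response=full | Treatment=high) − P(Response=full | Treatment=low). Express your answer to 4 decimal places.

P(Treatment=high) = 0.065 + 0.087 + 0.036 + 0.032 = 0.220; P(Response=full | Treatment=high) = 0.036/0.220 = 0.16364.
P(Treatment=low) = 0.101 + 0.084 + 0.118 + 0.036 = 0.339; P(Response=full | Treatment=low) = 0.118/0.339 = 0.34808.
Difference = -0.1844.

-0.1844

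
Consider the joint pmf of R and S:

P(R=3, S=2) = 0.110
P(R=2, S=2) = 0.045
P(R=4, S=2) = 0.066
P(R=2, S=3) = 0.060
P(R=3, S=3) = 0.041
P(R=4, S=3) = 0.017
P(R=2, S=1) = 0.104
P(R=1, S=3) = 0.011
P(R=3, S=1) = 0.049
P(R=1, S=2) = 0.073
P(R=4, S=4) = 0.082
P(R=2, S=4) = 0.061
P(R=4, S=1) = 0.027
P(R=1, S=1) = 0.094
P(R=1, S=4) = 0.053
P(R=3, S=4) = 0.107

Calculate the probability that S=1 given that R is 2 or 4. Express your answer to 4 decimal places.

P(R=2) = 0.104 + 0.045 + 0.060 + 0.061 = 0.270.
P(R=4) = 0.027 + 0.066 + 0.017 + 0.082 = 0.192.
P(R ∈ {2, 4}) = 0.270 + 0.192 = 0.462; P(S=1, R ∈ {2, 4}) = 0.104 + 0.027 = 0.131.
P(S=1 | R ∈ {2, 4}) = 0.131/0.462 = 0.2835.

0.2835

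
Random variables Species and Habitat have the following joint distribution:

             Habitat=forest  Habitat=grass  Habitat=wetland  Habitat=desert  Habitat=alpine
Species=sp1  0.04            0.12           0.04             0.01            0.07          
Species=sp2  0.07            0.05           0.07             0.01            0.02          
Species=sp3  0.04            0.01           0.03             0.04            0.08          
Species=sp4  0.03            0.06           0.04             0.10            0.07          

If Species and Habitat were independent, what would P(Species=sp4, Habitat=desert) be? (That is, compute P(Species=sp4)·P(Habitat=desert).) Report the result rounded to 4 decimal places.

P(Species=sp4) = 0.03 + 0.06 + 0.04 + 0.10 + 0.07 = 0.30.
P(Habitat=desert) = 0.01 + 0.01 + 0.04 + 0.10 = 0.16.
Product: 0.30 × 0.16 = 0.0480.

0.0480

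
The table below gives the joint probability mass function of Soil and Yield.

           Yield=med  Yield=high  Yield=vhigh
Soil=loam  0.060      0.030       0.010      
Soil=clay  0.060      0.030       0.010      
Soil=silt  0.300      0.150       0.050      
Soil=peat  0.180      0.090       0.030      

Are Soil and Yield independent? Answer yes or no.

yes

Every cell satisfies P(Soil,Yield) = P(Soil)·P(Yield). For instance P(Soil=peat) = 0.300, P(Yield=med) = 0.600, and 0.300×0.600 = 0.180 matches the joint entry. So Soil and Yield are independent.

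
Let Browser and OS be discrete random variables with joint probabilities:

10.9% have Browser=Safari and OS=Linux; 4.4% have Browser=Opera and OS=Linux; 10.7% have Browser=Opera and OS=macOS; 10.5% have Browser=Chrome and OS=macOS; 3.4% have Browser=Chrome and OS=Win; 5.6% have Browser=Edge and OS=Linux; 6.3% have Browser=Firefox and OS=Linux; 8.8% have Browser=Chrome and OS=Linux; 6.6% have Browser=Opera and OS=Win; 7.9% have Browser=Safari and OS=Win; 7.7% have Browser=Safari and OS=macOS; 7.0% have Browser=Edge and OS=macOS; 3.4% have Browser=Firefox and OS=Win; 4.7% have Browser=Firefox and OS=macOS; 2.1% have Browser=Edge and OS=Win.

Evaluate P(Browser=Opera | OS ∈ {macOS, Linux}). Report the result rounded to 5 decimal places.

0.19713

P(OS=macOS) = 0.105 + 0.047 + 0.077 + 0.070 + 0.107 = 0.406.
P(OS=Linux) = 0.088 + 0.063 + 0.109 + 0.056 + 0.044 = 0.360.
P(OS ∈ {macOS, Linux}) = 0.406 + 0.360 = 0.766; P(Browser=Opera, OS ∈ {macOS, Linux}) = 0.107 + 0.044 = 0.151.
P(Browser=Opera | OS ∈ {macOS, Linux}) = 0.151/0.766 = 0.19713.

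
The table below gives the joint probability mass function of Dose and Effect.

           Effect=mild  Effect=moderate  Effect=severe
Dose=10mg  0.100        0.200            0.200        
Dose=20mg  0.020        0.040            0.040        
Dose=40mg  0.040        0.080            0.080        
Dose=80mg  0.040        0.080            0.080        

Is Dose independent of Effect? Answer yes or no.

yes

Every cell satisfies P(Dose,Effect) = P(Dose)·P(Effect). For instance P(Dose=80mg) = 0.200, P(Effect=mild) = 0.200, and 0.200×0.200 = 0.040 matches the joint entry. So Dose and Effect are independent.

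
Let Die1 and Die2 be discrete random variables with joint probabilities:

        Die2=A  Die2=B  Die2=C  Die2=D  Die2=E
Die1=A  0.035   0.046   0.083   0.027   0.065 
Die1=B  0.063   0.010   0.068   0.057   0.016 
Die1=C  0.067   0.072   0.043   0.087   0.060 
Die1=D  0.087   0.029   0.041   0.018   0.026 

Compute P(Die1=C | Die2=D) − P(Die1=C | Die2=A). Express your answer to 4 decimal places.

0.1944

P(Die2=D) = 0.027 + 0.057 + 0.087 + 0.018 = 0.189; P(Die1=C | Die2=D) = 0.087/0.189 = 0.46032.
P(Die2=A) = 0.035 + 0.063 + 0.067 + 0.087 = 0.252; P(Die1=C | Die2=A) = 0.067/0.252 = 0.26587.
Difference = 0.1944.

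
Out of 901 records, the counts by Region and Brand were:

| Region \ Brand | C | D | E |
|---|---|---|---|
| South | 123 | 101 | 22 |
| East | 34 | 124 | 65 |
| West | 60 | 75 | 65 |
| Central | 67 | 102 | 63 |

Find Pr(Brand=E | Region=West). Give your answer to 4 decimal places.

0.3250

Total with Region=West: 60 + 75 + 65 = 200.
P(Brand=E | Region=West) = 65/200 = 0.3250.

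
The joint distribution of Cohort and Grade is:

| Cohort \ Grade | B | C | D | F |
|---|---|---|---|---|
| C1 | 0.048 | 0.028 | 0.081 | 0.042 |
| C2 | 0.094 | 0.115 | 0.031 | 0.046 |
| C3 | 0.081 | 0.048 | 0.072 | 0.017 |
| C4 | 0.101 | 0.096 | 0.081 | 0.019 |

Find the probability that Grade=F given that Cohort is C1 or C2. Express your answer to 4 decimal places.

0.1814

P(Cohort=C1) = 0.048 + 0.028 + 0.081 + 0.042 = 0.199.
P(Cohort=C2) = 0.094 + 0.115 + 0.031 + 0.046 = 0.286.
P(Cohort ∈ {C1, C2}) = 0.199 + 0.286 = 0.485; P(Grade=F, Cohort ∈ {C1, C2}) = 0.042 + 0.046 = 0.088.
P(Grade=F | Cohort ∈ {C1, C2}) = 0.088/0.485 = 0.1814.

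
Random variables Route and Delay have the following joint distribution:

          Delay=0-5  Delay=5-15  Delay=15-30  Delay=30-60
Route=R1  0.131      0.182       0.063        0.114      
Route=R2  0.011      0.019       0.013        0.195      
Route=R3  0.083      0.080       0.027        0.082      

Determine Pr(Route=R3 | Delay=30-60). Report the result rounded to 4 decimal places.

0.2097

P(Delay=30-60) = 0.114 + 0.195 + 0.082 = 0.391.
P(Route=R3 | Delay=30-60) = 0.082/0.391 = 0.2097.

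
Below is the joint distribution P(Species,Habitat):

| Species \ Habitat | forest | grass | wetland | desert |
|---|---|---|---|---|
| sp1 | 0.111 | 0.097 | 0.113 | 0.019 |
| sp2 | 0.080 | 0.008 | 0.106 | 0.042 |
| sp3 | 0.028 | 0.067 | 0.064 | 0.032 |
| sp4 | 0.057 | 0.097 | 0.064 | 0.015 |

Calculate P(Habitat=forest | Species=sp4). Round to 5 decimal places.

0.24464

P(Species=sp4) = 0.057 + 0.097 + 0.064 + 0.015 = 0.233.
P(Habitat=forest | Species=sp4) = 0.057/0.233 = 0.24464.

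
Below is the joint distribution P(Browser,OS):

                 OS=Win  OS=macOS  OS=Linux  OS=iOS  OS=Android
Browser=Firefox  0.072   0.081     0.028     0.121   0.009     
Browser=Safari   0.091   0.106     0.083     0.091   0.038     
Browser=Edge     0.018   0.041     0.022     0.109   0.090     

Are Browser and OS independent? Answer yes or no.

P(Browser=Edge) = 0.280 and P(OS=Android) = 0.137, so their product is 0.03836, but P(Browser=Edge, OS=Android) = 0.090. Since these differ, Browser and OS are not independent.

no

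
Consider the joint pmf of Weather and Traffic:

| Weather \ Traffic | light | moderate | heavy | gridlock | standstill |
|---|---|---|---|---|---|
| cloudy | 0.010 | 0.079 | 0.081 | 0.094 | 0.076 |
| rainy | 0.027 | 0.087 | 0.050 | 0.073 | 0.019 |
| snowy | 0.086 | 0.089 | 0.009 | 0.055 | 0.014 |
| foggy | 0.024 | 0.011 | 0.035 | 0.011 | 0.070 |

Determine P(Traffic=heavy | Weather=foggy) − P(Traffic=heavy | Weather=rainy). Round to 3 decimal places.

P(Weather=foggy) = 0.024 + 0.011 + 0.035 + 0.011 + 0.070 = 0.151; P(Traffic=heavy | Weather=foggy) = 0.035/0.151 = 0.2318.
P(Weather=rainy) = 0.027 + 0.087 + 0.050 + 0.073 + 0.019 = 0.256; P(Traffic=heavy | Weather=rainy) = 0.050/0.256 = 0.1953.
Difference = 0.036.

0.036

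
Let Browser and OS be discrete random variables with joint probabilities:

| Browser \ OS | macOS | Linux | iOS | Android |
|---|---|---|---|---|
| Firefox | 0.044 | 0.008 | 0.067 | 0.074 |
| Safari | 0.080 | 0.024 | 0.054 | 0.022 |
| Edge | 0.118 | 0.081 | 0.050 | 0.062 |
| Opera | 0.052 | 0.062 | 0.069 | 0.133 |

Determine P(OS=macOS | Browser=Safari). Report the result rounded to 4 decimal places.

0.4444

P(Browser=Safari) = 0.080 + 0.024 + 0.054 + 0.022 = 0.180.
P(OS=macOS | Browser=Safari) = 0.080/0.180 = 0.4444.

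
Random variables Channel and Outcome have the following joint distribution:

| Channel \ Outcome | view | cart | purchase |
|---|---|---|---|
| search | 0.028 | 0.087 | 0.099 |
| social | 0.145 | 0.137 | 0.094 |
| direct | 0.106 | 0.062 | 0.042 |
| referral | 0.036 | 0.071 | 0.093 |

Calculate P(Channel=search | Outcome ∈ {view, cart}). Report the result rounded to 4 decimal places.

0.1711

P(Outcome=view) = 0.028 + 0.145 + 0.106 + 0.036 = 0.315.
P(Outcome=cart) = 0.087 + 0.137 + 0.062 + 0.071 = 0.357.
P(Outcome ∈ {view, cart}) = 0.315 + 0.357 = 0.672; P(Channel=search, Outcome ∈ {view, cart}) = 0.028 + 0.087 = 0.115.
P(Channel=search | Outcome ∈ {view, cart}) = 0.115/0.672 = 0.1711.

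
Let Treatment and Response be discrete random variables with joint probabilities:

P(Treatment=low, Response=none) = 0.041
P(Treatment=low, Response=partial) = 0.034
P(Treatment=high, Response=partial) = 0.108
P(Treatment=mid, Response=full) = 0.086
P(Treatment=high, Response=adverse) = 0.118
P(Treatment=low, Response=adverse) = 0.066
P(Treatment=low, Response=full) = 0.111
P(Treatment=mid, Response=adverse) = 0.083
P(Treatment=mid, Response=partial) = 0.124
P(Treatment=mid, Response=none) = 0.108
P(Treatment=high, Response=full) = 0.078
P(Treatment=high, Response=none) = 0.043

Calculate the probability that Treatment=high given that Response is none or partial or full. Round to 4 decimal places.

0.3124

P(Response=none) = 0.041 + 0.108 + 0.043 = 0.192.
P(Response=partial) = 0.034 + 0.124 + 0.108 = 0.266.
P(Response=full) = 0.111 + 0.086 + 0.078 = 0.275.
P(Response ∈ {none, partial, full}) = 0.192 + 0.266 + 0.275 = 0.733; P(Treatment=high, Response ∈ {none, partial, full}) = 0.043 + 0.108 + 0.078 = 0.229.
P(Treatment=high | Response ∈ {none, partial, full}) = 0.229/0.733 = 0.3124.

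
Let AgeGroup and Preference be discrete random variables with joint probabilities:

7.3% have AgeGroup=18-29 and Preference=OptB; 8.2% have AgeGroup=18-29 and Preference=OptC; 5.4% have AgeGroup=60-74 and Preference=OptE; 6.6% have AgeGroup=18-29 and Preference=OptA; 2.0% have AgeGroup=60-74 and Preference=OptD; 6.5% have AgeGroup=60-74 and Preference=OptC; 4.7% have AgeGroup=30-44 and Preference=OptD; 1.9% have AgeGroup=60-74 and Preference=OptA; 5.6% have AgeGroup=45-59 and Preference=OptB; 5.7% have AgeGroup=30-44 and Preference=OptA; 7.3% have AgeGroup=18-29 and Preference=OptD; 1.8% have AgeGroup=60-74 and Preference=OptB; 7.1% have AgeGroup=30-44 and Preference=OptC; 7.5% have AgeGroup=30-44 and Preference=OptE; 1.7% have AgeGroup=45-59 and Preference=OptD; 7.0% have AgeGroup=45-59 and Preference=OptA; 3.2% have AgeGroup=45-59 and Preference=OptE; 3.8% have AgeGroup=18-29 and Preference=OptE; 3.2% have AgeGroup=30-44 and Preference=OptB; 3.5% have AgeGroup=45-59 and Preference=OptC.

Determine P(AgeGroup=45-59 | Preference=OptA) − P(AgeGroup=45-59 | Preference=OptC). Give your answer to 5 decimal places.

P(Preference=OptA) = 0.066 + 0.057 + 0.070 + 0.019 = 0.212; P(AgeGroup=45-59 | Preference=OptA) = 0.070/0.212 = 0.330189.
P(Preference=OptC) = 0.082 + 0.071 + 0.035 + 0.065 = 0.253; P(AgeGroup=45-59 | Preference=OptC) = 0.035/0.253 = 0.138340.
Difference = 0.19185.

0.19185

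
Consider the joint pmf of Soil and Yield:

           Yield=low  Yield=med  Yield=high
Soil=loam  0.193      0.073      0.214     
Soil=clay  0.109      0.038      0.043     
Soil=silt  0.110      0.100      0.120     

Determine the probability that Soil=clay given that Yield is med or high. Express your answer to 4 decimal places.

P(Yield=med) = 0.073 + 0.038 + 0.100 = 0.211.
P(Yield=high) = 0.214 + 0.043 + 0.120 = 0.377.
P(Yield ∈ {med, high}) = 0.211 + 0.377 = 0.588; P(Soil=clay, Yield ∈ {med, high}) = 0.038 + 0.043 = 0.081.
P(Soil=clay | Yield ∈ {med, high}) = 0.081/0.588 = 0.1378.

0.1378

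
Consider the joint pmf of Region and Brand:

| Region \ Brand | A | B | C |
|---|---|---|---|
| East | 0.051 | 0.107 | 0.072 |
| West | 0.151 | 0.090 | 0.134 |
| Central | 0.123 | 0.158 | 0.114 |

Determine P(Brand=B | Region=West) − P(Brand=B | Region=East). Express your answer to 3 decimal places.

P(Region=West) = 0.151 + 0.090 + 0.134 = 0.375; P(Brand=B | Region=West) = 0.090/0.375 = 0.2400.
P(Region=East) = 0.051 + 0.107 + 0.072 = 0.230; P(Brand=B | Region=East) = 0.107/0.230 = 0.4652.
Difference = -0.225.

-0.225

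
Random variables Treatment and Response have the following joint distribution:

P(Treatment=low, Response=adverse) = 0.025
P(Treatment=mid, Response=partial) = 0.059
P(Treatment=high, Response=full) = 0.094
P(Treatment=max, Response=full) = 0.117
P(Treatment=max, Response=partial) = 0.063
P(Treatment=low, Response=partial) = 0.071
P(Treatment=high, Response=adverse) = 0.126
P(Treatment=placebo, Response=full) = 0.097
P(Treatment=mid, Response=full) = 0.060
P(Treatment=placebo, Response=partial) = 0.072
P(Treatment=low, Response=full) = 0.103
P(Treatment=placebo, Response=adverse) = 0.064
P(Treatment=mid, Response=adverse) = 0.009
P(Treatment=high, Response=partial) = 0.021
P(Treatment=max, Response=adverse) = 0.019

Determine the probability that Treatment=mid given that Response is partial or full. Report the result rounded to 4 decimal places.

P(Response=partial) = 0.072 + 0.071 + 0.059 + 0.021 + 0.063 = 0.286.
P(Response=full) = 0.097 + 0.103 + 0.060 + 0.094 + 0.117 = 0.471.
P(Response ∈ {partial, full}) = 0.286 + 0.471 = 0.757; P(Treatment=mid, Response ∈ {partial, full}) = 0.059 + 0.060 = 0.119.
P(Treatment=mid | Response ∈ {partial, full}) = 0.119/0.757 = 0.1572.

0.1572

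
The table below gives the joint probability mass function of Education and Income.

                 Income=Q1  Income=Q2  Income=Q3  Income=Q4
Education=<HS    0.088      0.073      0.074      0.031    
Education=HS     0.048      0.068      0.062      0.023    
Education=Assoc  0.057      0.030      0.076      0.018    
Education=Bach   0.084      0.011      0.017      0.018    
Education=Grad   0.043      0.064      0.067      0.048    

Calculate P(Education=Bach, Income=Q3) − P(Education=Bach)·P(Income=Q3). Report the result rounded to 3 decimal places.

-0.021

P(Education=Bach) = 0.084 + 0.011 + 0.017 + 0.018 = 0.130.
P(Income=Q3) = 0.074 + 0.062 + 0.076 + 0.017 + 0.067 = 0.296.
P(Education=Bach, Income=Q3) − P(Education=Bach)P(Income=Q3) = 0.017 − 0.130×0.296 = -0.021.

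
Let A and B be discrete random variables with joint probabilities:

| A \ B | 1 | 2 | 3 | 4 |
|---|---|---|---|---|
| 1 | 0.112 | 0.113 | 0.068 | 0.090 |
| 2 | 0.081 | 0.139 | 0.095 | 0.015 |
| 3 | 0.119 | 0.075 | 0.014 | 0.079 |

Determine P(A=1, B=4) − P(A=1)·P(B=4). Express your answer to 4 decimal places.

0.0195

P(A=1) = 0.112 + 0.113 + 0.068 + 0.090 = 0.383.
P(B=4) = 0.090 + 0.015 + 0.079 = 0.184.
P(A=1, B=4) − P(A=1)P(B=4) = 0.090 − 0.383×0.184 = 0.0195.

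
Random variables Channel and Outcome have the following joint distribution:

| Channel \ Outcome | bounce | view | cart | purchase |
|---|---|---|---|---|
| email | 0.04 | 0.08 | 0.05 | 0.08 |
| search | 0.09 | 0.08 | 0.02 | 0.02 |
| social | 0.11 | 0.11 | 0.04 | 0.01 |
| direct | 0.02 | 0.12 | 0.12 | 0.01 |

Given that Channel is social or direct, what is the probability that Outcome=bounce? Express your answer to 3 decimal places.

0.241

P(Channel=social) = 0.11 + 0.11 + 0.04 + 0.01 = 0.27.
P(Channel=direct) = 0.02 + 0.12 + 0.12 + 0.01 = 0.27.
P(Channel ∈ {social, direct}) = 0.27 + 0.27 = 0.54; P(Outcome=bounce, Channel ∈ {social, direct}) = 0.11 + 0.02 = 0.13.
P(Outcome=bounce | Channel ∈ {social, direct}) = 0.13/0.54 = 0.241.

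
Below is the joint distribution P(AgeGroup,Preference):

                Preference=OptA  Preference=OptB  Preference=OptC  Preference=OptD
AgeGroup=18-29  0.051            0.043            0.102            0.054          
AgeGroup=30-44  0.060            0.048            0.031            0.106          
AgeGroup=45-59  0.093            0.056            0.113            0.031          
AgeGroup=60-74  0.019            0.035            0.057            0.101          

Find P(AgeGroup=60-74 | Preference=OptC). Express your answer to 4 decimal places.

P(Preference=OptC) = 0.102 + 0.031 + 0.113 + 0.057 = 0.303.
P(AgeGroup=60-74 | Preference=OptC) = 0.057/0.303 = 0.1881.

0.1881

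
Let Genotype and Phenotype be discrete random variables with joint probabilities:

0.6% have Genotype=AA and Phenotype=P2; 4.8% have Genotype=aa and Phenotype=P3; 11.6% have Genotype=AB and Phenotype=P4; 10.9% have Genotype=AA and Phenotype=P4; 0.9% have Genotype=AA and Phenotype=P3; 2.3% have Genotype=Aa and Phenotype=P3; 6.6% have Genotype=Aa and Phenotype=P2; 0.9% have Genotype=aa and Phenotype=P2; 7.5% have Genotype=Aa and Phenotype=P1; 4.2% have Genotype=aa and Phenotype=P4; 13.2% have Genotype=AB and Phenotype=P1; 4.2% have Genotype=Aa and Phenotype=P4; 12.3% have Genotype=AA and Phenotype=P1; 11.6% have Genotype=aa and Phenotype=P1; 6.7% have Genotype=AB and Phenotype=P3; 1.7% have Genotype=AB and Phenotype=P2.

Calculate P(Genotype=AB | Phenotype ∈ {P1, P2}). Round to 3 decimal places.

0.274

P(Phenotype=P1) = 0.123 + 0.075 + 0.116 + 0.132 = 0.446.
P(Phenotype=P2) = 0.006 + 0.066 + 0.009 + 0.017 = 0.098.
P(Phenotype ∈ {P1, P2}) = 0.446 + 0.098 = 0.544; P(Genotype=AB, Phenotype ∈ {P1, P2}) = 0.132 + 0.017 = 0.149.
P(Genotype=AB | Phenotype ∈ {P1, P2}) = 0.149/0.544 = 0.274.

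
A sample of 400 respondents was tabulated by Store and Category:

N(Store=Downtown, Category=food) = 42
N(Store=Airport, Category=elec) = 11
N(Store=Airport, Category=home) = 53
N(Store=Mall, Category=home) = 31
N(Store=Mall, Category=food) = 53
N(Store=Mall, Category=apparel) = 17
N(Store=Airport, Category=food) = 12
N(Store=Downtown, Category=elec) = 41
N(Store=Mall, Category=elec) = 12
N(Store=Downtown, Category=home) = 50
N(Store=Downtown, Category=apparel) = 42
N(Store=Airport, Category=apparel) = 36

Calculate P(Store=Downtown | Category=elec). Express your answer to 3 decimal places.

Total with Category=elec: 41 + 12 + 11 = 64.
P(Store=Downtown | Category=elec) = 41/64 = 0.641.

0.641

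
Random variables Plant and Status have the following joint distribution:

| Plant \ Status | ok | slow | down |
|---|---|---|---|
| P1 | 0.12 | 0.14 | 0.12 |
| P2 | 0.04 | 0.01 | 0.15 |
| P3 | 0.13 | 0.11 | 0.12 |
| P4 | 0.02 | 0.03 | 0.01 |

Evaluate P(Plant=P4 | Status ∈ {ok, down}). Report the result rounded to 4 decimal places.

P(Status=ok) = 0.12 + 0.04 + 0.13 + 0.02 = 0.31.
P(Status=down) = 0.12 + 0.15 + 0.12 + 0.01 = 0.40.
P(Status ∈ {ok, down}) = 0.31 + 0.40 = 0.71; P(Plant=P4, Status ∈ {ok, down}) = 0.02 + 0.01 = 0.03.
P(Plant=P4 | Status ∈ {ok, down}) = 0.03/0.71 = 0.0423.

0.0423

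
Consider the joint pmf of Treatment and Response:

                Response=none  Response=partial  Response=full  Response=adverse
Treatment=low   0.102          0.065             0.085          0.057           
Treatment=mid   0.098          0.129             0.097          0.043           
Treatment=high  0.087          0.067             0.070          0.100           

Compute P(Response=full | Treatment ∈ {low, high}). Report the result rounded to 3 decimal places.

P(Treatment=low) = 0.102 + 0.065 + 0.085 + 0.057 = 0.309.
P(Treatment=high) = 0.087 + 0.067 + 0.070 + 0.100 = 0.324.
P(Treatment ∈ {low, high}) = 0.309 + 0.324 = 0.633; P(Response=full, Treatment ∈ {low, high}) = 0.085 + 0.070 = 0.155.
P(Response=full | Treatment ∈ {low, high}) = 0.155/0.633 = 0.245.

0.245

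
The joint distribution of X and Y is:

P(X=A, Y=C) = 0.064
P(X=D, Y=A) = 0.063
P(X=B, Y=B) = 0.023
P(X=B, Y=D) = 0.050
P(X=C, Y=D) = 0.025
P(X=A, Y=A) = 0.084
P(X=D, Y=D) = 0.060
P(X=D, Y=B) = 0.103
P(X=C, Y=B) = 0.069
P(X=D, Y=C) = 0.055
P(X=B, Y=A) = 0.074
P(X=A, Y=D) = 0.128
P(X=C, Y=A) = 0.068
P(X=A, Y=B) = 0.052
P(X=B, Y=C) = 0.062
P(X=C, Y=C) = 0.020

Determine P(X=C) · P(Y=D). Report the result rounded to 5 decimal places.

P(X=C) = 0.068 + 0.069 + 0.020 + 0.025 = 0.182.
P(Y=D) = 0.128 + 0.050 + 0.025 + 0.060 = 0.263.
Product: 0.182 × 0.263 = 0.04787.

0.04787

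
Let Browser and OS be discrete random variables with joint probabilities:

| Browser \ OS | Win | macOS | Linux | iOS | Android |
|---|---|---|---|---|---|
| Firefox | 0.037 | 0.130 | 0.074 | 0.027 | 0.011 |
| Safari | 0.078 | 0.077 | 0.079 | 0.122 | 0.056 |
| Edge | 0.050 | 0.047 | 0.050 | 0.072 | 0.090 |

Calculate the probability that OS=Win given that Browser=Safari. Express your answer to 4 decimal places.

P(Browser=Safari) = 0.078 + 0.077 + 0.079 + 0.122 + 0.056 = 0.412.
P(OS=Win | Browser=Safari) = 0.078/0.412 = 0.1893.

0.1893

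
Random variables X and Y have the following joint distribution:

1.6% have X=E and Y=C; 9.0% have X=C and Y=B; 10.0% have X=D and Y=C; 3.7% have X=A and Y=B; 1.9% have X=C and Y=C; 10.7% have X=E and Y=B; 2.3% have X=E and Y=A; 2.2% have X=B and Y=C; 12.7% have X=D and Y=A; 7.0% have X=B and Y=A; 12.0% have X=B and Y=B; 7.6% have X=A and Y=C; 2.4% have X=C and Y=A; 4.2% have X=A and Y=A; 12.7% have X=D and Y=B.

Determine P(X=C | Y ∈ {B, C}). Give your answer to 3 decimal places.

P(Y=B) = 0.037 + 0.120 + 0.090 + 0.127 + 0.107 = 0.481.
P(Y=C) = 0.076 + 0.022 + 0.019 + 0.100 + 0.016 = 0.233.
P(Y ∈ {B, C}) = 0.481 + 0.233 = 0.714; P(X=C, Y ∈ {B, C}) = 0.090 + 0.019 = 0.109.
P(X=C | Y ∈ {B, C}) = 0.109/0.714 = 0.153.

0.153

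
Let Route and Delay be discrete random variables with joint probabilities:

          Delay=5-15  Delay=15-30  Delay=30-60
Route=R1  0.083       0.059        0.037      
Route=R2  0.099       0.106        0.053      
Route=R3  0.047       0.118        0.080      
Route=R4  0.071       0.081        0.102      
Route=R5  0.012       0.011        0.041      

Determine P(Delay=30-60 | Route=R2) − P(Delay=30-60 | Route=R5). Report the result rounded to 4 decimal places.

-0.4352

P(Route=R2) = 0.099 + 0.106 + 0.053 = 0.258; P(Delay=30-60 | Route=R2) = 0.053/0.258 = 0.20543.
P(Route=R5) = 0.012 + 0.011 + 0.041 = 0.064; P(Delay=30-60 | Route=R5) = 0.041/0.064 = 0.64063.
Difference = -0.4352.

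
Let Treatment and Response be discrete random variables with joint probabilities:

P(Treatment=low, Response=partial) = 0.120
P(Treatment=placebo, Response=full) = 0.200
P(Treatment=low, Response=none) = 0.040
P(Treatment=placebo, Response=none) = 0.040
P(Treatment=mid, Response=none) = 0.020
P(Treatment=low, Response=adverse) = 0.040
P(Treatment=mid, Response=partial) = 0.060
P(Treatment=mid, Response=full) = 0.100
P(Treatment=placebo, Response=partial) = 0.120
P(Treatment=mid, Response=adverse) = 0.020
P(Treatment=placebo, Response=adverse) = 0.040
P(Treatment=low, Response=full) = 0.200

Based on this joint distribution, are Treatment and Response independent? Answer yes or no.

Every cell satisfies P(Treatment,Response) = P(Treatment)·P(Response). For instance P(Treatment=placebo) = 0.400, P(Response=partial) = 0.300, and 0.400×0.300 = 0.120 matches the joint entry. So Treatment and Response are independent.

yes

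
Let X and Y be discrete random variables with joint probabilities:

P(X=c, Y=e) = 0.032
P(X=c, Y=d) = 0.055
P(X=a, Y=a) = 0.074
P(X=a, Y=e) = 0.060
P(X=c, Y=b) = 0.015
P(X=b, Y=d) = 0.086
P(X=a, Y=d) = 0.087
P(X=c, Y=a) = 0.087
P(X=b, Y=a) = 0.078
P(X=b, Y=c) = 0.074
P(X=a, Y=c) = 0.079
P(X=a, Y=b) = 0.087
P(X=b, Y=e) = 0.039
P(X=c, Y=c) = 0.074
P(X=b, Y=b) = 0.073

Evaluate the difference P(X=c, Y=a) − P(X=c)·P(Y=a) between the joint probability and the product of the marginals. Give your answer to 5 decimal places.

0.02414

P(X=c) = 0.087 + 0.015 + 0.074 + 0.055 + 0.032 = 0.263.
P(Y=a) = 0.074 + 0.078 + 0.087 = 0.239.
P(X=c, Y=a) − P(X=c)P(Y=a) = 0.087 − 0.263×0.239 = 0.02414.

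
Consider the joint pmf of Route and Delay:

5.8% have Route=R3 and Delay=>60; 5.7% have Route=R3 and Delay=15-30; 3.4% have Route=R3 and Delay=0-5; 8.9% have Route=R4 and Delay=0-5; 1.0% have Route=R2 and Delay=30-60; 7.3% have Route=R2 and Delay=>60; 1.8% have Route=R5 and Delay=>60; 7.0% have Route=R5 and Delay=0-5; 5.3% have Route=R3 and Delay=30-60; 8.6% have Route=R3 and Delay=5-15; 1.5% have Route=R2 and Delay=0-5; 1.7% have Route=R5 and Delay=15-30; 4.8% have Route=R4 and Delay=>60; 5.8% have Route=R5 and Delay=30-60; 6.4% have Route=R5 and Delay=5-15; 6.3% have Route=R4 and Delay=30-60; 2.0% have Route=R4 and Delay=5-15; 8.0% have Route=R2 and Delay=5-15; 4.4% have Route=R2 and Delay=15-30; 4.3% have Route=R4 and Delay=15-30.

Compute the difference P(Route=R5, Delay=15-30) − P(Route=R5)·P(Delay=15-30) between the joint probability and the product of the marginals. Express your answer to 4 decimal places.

P(Route=R5) = 0.070 + 0.064 + 0.017 + 0.058 + 0.018 = 0.227.
P(Delay=15-30) = 0.044 + 0.057 + 0.043 + 0.017 = 0.161.
P(Route=R5, Delay=15-30) − P(Route=R5)P(Delay=15-30) = 0.017 − 0.227×0.161 = -0.0195.

-0.0195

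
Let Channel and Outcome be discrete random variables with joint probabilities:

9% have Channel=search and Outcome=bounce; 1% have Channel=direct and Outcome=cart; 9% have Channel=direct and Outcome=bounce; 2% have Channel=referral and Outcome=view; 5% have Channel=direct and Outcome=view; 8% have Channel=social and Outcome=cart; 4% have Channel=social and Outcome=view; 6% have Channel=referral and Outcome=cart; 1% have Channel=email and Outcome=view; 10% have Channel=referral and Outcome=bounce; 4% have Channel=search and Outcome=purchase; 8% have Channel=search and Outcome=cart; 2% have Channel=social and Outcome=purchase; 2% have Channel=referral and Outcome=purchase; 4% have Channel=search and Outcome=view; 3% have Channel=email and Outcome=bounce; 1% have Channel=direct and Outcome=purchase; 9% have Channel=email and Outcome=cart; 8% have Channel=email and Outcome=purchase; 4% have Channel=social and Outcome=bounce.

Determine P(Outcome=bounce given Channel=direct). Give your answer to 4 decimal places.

P(Channel=direct) = 0.09 + 0.05 + 0.01 + 0.01 = 0.16.
P(Outcome=bounce | Channel=direct) = 0.09/0.16 = 0.5625.

0.5625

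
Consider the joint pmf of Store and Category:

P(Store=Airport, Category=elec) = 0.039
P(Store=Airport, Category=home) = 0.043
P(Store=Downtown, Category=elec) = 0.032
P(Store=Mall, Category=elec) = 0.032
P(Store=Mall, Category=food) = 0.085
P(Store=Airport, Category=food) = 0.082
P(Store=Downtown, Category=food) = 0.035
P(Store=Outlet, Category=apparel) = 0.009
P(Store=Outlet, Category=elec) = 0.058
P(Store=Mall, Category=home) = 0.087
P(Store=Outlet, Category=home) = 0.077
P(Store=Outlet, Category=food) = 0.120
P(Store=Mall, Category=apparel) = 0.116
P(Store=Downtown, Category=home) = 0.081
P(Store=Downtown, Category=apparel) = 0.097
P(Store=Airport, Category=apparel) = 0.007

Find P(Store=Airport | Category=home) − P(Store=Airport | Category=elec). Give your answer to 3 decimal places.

P(Category=home) = 0.081 + 0.087 + 0.043 + 0.077 = 0.288; P(Store=Airport | Category=home) = 0.043/0.288 = 0.1493.
P(Category=elec) = 0.032 + 0.032 + 0.039 + 0.058 = 0.161; P(Store=Airport | Category=elec) = 0.039/0.161 = 0.2422.
Difference = -0.093.

-0.093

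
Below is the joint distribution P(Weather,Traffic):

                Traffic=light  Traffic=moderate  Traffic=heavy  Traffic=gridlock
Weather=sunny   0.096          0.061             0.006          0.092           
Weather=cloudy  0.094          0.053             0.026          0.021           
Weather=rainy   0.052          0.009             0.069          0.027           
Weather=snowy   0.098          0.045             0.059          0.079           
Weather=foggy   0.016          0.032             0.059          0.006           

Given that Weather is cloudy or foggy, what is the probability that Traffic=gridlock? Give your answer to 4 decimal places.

P(Weather=cloudy) = 0.094 + 0.053 + 0.026 + 0.021 = 0.194.
P(Weather=foggy) = 0.016 + 0.032 + 0.059 + 0.006 = 0.113.
P(Weather ∈ {cloudy, foggy}) = 0.194 + 0.113 = 0.307; P(Traffic=gridlock, Weather ∈ {cloudy, foggy}) = 0.021 + 0.006 = 0.027.
P(Traffic=gridlock | Weather ∈ {cloudy, foggy}) = 0.027/0.307 = 0.0879.

0.0879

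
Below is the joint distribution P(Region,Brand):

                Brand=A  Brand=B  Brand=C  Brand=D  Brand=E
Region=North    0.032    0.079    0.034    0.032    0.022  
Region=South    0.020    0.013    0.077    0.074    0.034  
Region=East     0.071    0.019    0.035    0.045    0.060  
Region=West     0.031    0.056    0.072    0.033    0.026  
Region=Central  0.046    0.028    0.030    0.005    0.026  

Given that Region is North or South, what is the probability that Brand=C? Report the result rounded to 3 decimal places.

0.266

P(Region=North) = 0.032 + 0.079 + 0.034 + 0.032 + 0.022 = 0.199.
P(Region=South) = 0.020 + 0.013 + 0.077 + 0.074 + 0.034 = 0.218.
P(Region ∈ {North, South}) = 0.199 + 0.218 = 0.417; P(Brand=C, Region ∈ {North, South}) = 0.034 + 0.077 = 0.111.
P(Brand=C | Region ∈ {North, South}) = 0.111/0.417 = 0.266.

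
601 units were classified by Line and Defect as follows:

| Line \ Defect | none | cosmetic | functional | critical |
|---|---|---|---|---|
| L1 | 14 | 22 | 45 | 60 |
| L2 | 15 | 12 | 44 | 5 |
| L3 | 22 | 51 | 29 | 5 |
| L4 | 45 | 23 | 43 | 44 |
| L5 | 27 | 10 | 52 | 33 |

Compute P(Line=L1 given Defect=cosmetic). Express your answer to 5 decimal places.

Total with Defect=cosmetic: 22 + 12 + 51 + 23 + 10 = 118.
P(Line=L1 | Defect=cosmetic) = 22/118 = 0.18644.

0.18644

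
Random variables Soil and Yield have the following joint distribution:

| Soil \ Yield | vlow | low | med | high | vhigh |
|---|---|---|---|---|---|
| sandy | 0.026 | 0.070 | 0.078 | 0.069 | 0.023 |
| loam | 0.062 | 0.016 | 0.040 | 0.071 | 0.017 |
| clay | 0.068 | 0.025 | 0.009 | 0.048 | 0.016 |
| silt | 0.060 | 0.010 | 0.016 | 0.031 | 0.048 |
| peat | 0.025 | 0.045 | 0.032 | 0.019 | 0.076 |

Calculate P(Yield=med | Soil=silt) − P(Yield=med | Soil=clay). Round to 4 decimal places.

P(Soil=silt) = 0.060 + 0.010 + 0.016 + 0.031 + 0.048 = 0.165; P(Yield=med | Soil=silt) = 0.016/0.165 = 0.09697.
P(Soil=clay) = 0.068 + 0.025 + 0.009 + 0.048 + 0.016 = 0.166; P(Yield=med | Soil=clay) = 0.009/0.166 = 0.05422.
Difference = 0.0428.

0.0428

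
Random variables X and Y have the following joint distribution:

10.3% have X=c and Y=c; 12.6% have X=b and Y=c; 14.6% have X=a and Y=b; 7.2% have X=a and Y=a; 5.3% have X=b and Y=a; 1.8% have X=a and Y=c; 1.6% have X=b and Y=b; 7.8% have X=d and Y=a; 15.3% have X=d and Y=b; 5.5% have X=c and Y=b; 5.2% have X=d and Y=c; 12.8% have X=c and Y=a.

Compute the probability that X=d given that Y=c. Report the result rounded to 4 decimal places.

P(Y=c) = 0.018 + 0.126 + 0.103 + 0.052 = 0.299.
P(X=d | Y=c) = 0.052/0.299 = 0.1739.

0.1739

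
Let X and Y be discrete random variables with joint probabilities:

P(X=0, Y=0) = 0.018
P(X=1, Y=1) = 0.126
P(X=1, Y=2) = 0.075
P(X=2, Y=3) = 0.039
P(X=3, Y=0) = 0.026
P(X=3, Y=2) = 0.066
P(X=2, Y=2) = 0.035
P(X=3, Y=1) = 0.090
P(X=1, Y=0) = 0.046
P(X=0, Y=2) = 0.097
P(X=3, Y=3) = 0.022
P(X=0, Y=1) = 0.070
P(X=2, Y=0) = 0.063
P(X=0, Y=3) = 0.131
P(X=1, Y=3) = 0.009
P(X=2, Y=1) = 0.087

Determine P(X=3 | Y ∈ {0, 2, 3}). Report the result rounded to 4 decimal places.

P(Y=0) = 0.018 + 0.046 + 0.063 + 0.026 = 0.153.
P(Y=2) = 0.097 + 0.075 + 0.035 + 0.066 = 0.273.
P(Y=3) = 0.131 + 0.009 + 0.039 + 0.022 = 0.201.
P(Y ∈ {0, 2, 3}) = 0.153 + 0.273 + 0.201 = 0.627; P(X=3, Y ∈ {0, 2, 3}) = 0.026 + 0.066 + 0.022 = 0.114.
P(X=3 | Y ∈ {0, 2, 3}) = 0.114/0.627 = 0.1818.

0.1818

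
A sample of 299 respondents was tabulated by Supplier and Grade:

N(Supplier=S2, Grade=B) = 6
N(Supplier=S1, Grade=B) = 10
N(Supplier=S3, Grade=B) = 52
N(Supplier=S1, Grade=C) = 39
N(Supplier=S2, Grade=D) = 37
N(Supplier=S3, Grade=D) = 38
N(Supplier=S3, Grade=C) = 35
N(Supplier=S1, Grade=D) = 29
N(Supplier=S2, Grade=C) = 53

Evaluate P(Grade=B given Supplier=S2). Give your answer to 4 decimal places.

Total with Supplier=S2: 6 + 53 + 37 = 96.
P(Grade=B | Supplier=S2) = 6/96 = 0.0625.

0.0625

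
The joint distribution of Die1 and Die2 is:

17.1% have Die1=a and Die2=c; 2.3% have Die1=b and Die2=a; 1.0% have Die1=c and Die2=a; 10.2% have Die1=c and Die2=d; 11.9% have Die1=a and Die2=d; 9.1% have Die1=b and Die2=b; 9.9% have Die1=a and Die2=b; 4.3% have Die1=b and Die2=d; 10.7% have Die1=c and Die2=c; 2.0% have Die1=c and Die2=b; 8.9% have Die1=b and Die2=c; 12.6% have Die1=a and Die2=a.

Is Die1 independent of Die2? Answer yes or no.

P(Die1=a) = 0.515 and P(Die2=a) = 0.159, so their product is 0.08189, but P(Die1=a, Die2=a) = 0.126. Since these differ, Die1 and Die2 are not independent.

no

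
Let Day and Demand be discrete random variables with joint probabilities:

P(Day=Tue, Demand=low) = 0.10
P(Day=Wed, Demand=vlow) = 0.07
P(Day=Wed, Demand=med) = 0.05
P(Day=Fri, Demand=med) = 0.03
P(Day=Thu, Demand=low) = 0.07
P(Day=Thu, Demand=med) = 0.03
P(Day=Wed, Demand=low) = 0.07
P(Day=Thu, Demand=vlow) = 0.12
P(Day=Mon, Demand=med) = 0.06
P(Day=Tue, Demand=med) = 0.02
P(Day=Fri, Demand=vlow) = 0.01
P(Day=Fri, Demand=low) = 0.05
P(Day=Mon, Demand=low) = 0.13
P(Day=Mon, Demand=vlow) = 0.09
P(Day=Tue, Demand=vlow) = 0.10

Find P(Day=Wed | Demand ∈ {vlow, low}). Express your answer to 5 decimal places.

0.17284

P(Demand=vlow) = 0.09 + 0.10 + 0.07 + 0.12 + 0.01 = 0.39.
P(Demand=low) = 0.13 + 0.10 + 0.07 + 0.07 + 0.05 = 0.42.
P(Demand ∈ {vlow, low}) = 0.39 + 0.42 = 0.81; P(Day=Wed, Demand ∈ {vlow, low}) = 0.07 + 0.07 = 0.14.
P(Day=Wed | Demand ∈ {vlow, low}) = 0.14/0.81 = 0.17284.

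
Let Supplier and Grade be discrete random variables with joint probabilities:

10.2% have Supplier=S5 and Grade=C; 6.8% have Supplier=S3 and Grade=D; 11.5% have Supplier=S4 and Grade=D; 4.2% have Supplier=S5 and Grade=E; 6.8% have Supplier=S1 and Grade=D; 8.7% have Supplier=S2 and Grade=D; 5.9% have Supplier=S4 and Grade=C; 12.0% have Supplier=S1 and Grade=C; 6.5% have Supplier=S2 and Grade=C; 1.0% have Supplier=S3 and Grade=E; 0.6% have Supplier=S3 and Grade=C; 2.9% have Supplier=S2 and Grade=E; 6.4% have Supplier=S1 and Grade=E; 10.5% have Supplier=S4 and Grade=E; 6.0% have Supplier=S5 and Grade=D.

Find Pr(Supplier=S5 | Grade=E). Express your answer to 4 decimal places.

P(Grade=E) = 0.064 + 0.029 + 0.010 + 0.105 + 0.042 = 0.250.
P(Supplier=S5 | Grade=E) = 0.042/0.250 = 0.1680.

0.1680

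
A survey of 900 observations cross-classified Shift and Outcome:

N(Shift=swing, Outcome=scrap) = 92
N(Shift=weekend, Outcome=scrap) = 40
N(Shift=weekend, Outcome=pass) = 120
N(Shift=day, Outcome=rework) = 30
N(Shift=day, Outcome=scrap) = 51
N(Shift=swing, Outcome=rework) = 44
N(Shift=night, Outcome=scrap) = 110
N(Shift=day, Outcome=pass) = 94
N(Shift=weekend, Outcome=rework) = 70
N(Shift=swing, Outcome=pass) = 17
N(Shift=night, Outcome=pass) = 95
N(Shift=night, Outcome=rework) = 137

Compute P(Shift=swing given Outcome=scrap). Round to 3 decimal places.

Total with Outcome=scrap: 51 + 92 + 110 + 40 = 293.
P(Shift=swing | Outcome=scrap) = 92/293 = 0.314.

0.314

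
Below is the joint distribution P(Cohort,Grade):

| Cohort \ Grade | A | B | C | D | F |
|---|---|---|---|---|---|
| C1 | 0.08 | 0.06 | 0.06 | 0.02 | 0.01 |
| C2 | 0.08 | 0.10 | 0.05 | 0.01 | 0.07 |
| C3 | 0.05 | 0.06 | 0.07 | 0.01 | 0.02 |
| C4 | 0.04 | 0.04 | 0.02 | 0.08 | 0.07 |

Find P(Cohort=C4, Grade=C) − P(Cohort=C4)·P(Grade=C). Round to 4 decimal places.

P(Cohort=C4) = 0.04 + 0.04 + 0.02 + 0.08 + 0.07 = 0.25.
P(Grade=C) = 0.06 + 0.05 + 0.07 + 0.02 = 0.20.
P(Cohort=C4, Grade=C) − P(Cohort=C4)P(Grade=C) = 0.02 − 0.25×0.20 = -0.0300.

-0.0300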